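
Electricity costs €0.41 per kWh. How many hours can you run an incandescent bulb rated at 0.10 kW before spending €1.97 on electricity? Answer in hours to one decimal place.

48.0 h

Energy available = €1.97 ÷ €0.41/kWh = 4.8049 kWh
Hours = 4.8049 kWh ÷ 0.1 kW = 48.0 h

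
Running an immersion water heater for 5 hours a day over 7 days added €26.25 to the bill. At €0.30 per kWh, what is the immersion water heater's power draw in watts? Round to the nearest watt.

2500 W

Energy = €26.25 ÷ €0.30/kWh = 87.5 kWh
Runtime = 5 h/day × 7 days = 35 h
Power = 87.5 kWh ÷ 35 h = 2.5 kW = 2500 W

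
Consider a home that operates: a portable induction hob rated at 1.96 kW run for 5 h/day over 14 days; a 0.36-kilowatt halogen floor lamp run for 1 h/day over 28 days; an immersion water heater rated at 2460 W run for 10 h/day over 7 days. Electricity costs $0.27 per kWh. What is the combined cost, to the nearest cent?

$86.26

portable induction hob: Runtime = 5 h/day × 14 days = 70 h
portable induction hob: 1.96 kW × 70 h = 137.2 kWh
halogen floor lamp: Runtime = 1 h/day × 28 days = 28 h
halogen floor lamp: 0.36 kW × 28 h = 10.08 kWh
immersion water heater: Runtime = 10 h/day × 7 days = 70 h
immersion water heater: 2.46 kW × 70 h = 172.2 kWh
Total energy = 319.48 kWh
Cost = 319.48 × $0.27 = $86.26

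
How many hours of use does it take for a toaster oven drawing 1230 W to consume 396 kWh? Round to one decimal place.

Hours = 396 kWh ÷ 1.23 kW = 322.0 h

322.0 h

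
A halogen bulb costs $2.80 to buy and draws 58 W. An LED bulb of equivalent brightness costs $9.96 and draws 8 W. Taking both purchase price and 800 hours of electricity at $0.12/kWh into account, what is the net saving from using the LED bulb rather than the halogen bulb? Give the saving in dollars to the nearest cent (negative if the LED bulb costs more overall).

-$2.36

halogen bulb: $2.80 + (58/1000) kW × 800 h × $0.12 = $2.80 + $5.568 = $8.368
LED bulb: $9.96 + (8/1000) kW × 800 h × $0.12 = $9.96 + $0.768 = $10.728
Saving = $8.368 − $10.728 = −$2.36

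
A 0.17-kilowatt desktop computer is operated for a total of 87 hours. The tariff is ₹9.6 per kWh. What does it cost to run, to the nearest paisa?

₹141.98

Energy = 0.17 kW × 87 h = 14.79 kWh
Cost = 14.79 kWh × ₹9.6/kWh = ₹141.98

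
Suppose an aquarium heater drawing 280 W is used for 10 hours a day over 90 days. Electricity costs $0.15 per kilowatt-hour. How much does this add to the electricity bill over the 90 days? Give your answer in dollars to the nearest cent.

Runtime = 10 h/day × 90 days = 900 h
Energy = 0.28 kW × 900 h = 252 kWh
Cost = 252 kWh × $0.15/kWh = $37.80

$37.80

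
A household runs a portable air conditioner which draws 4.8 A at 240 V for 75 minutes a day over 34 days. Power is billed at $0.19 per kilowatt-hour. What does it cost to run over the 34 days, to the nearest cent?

Power = 4.8 A × 240 V = 1152 W = 1.152 kW
Runtime = 75 min × 34 = 2550 min = 42.5 h
Energy = 1.152 kW × 42.5 h = 48.96 kWh
Cost = 48.96 kWh × $0.19/kWh = $9.30

$9.30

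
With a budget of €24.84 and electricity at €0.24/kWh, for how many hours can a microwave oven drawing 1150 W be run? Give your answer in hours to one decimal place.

90.0 h

Energy available = €24.84 ÷ €0.24/kWh = 103.5 kWh
Hours = 103.5 kWh ÷ 1.15 kW = 90.0 h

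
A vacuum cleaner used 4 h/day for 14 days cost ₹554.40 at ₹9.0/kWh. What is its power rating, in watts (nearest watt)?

Energy = ₹554.40 ÷ ₹9.0/kWh = 61.6 kWh
Runtime = 4 h/day × 14 days = 56 h
Power = 61.6 kWh ÷ 56 h = 1.1 kW = 1100 W

1100 W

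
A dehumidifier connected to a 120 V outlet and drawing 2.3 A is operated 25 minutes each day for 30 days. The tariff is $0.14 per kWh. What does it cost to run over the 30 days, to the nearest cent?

Power = 2.3 A × 120 V = 276 W = 0.276 kW
Runtime = 25 min × 30 = 750 min = 12.5 h
Energy = 0.276 kW × 12.5 h = 3.45 kWh
Cost = 3.45 kWh × $0.14/kWh = $0.48

$0.48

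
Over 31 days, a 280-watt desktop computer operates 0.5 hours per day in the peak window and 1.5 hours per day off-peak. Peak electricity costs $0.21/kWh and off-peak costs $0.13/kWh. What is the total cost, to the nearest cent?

Peak energy = 0.28 kW × 0.5 h × 31 = 4.34 kWh
Off-peak energy = 0.28 kW × 1.5 h × 31 = 13.02 kWh
Cost = 4.34 × $0.21 + 13.02 × $0.13 = $0.9114 + $1.6926 = $2.60

$2.60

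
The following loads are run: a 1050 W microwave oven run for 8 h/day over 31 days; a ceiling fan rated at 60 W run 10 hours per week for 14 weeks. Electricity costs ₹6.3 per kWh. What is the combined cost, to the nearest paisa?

₹1693.44

microwave oven: Runtime = 8 h/day × 31 days = 248 h
microwave oven: 1.05 kW × 248 h = 260.4 kWh
ceiling fan: Runtime = 10 h/week × 14 weeks = 140 h
ceiling fan: 0.06 kW × 140 h = 8.4 kWh
Total energy = 268.8 kWh
Cost = 268.8 × ₹6.3 = ₹1693.44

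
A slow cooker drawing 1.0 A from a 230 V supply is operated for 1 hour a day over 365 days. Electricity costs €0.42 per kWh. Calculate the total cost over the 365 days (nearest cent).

Power = 1.0 A × 230 V = 230 W = 0.23 kW
Runtime = 1 h/day × 365 days = 365 h
Energy = 0.23 kW × 365 h = 83.95 kWh
Cost = 83.95 kWh × €0.42/kWh = €35.26

€35.26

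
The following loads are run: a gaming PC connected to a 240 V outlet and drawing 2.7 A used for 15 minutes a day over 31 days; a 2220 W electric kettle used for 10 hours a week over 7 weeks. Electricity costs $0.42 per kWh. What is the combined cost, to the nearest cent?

gaming PC: Power = 2.7 A × 240 V = 648 W = 0.648 kW
gaming PC: Runtime = 15 min × 31 = 465 min = 7.75 h
gaming PC: 0.648 kW × 7.75 h = 5.022 kWh
electric kettle: Runtime = 10 h/week × 7 weeks = 70 h
electric kettle: 2.22 kW × 70 h = 155.4 kWh
Total energy = 160.422 kWh
Cost = 160.422 × $0.42 = $67.38

$67.38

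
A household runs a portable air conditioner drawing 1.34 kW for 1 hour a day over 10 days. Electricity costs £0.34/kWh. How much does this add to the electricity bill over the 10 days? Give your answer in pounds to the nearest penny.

Runtime = 1 h/day × 10 days = 10 h
Energy = 1.34 kW × 10 h = 13.4 kWh
Cost = 13.4 kWh × £0.34/kWh = £4.56

£4.56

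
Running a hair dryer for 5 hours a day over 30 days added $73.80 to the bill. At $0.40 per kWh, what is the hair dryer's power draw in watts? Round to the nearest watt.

Energy = $73.80 ÷ $0.40/kWh = 184.5 kWh
Runtime = 5 h/day × 30 days = 150 h
Power = 184.5 kWh ÷ 150 h = 1.23 kW = 1230 W

1230 W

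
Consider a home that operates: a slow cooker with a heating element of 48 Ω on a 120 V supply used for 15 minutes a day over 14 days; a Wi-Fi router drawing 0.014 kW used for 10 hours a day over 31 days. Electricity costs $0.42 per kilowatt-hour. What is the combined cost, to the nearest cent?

slow cooker: Power = V²/R = 120²/48 = 300 W = 0.3 kW
slow cooker: Runtime = 15 min × 14 = 210 min = 3.5 h
slow cooker: 0.3 kW × 3.5 h = 1.05 kWh
Wi-Fi router: Runtime = 10 h/day × 31 days = 310 h
Wi-Fi router: 0.014 kW × 310 h = 4.34 kWh
Total energy = 5.39 kWh
Cost = 5.39 × $0.42 = $2.26

$2.26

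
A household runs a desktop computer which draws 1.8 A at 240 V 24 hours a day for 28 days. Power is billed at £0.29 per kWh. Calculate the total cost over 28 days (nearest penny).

Power = 1.8 A × 240 V = 432 W = 0.432 kW
Runtime = 24 h × 28 = 672 h
Energy = 0.432 kW × 672 h = 290.304 kWh
Cost = 290.304 kWh × £0.29/kWh = £84.19

£84.19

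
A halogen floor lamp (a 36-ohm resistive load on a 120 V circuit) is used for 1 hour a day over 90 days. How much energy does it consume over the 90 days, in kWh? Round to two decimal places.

Power = V²/R = 120²/36 = 400 W = 0.4 kW
Runtime = 1 h/day × 90 days = 90 h
Energy = 0.4 kW × 90 h = 36 kWh

36.00 kWh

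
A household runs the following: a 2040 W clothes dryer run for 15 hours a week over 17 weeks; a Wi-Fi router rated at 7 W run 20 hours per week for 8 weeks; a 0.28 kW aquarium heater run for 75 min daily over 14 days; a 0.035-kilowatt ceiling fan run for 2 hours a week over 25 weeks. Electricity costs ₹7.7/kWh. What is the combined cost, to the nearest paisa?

clothes dryer: Runtime = 15 h/week × 17 weeks = 255 h
clothes dryer: 2.04 kW × 255 h = 520.2 kWh
Wi-Fi router: Runtime = 20 h/week × 8 weeks = 160 h
Wi-Fi router: 0.007 kW × 160 h = 1.12 kWh
aquarium heater: Runtime = 75 min × 14 = 1050 min = 17.5 h
aquarium heater: 0.28 kW × 17.5 h = 4.9 kWh
ceiling fan: Runtime = 2 h/week × 25 weeks = 50 h
ceiling fan: 0.035 kW × 50 h = 1.75 kWh
Total energy = 527.97 kWh
Cost = 527.97 × ₹7.7 = ₹4065.37

₹4065.37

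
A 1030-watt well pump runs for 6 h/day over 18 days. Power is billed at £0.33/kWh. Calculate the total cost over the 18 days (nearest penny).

£36.71

Runtime = 6 h/day × 18 days = 108 h
Energy = 1.03 kW × 108 h = 111.24 kWh
Cost = 111.24 kWh × £0.33/kWh = £36.71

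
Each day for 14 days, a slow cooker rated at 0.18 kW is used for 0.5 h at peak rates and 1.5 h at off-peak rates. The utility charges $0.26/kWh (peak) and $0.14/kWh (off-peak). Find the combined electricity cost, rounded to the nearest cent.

Peak energy = 0.18 kW × 0.5 h × 14 = 1.26 kWh
Off-peak energy = 0.18 kW × 1.5 h × 14 = 3.78 kWh
Cost = 1.26 × $0.26 + 3.78 × $0.14 = $0.3276 + $0.5292 = $0.86

$0.86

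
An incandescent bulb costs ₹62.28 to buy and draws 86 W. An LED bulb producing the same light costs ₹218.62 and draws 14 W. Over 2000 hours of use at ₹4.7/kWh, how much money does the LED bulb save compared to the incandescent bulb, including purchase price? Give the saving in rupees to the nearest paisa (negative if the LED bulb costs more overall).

incandescent bulb: ₹62.28 + (86/1000) kW × 2000 h × ₹4.7 = ₹62.28 + ₹808.4 = ₹870.68
LED bulb: ₹218.62 + (14/1000) kW × 2000 h × ₹4.7 = ₹218.62 + ₹131.6 = ₹350.22
Saving = ₹870.68 − ₹350.22 = ₹520.46

₹520.46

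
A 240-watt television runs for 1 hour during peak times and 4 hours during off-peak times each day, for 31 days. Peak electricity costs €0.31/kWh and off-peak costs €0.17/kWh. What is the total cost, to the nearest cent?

€7.37

Peak energy = 0.24 kW × 1 h × 31 = 7.44 kWh
Off-peak energy = 0.24 kW × 4 h × 31 = 29.76 kWh
Cost = 7.44 × €0.31 + 29.76 × €0.17 = €2.3064 + €5.0592 = €7.37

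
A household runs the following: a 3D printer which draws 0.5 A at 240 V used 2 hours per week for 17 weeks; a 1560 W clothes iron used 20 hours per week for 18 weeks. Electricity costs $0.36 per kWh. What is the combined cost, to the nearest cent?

$203.64

3D printer: Power = 0.5 A × 240 V = 120 W = 0.12 kW
3D printer: Runtime = 2 h/week × 17 weeks = 34 h
3D printer: 0.12 kW × 34 h = 4.08 kWh
clothes iron: Runtime = 20 h/week × 18 weeks = 360 h
clothes iron: 1.56 kW × 360 h = 561.6 kWh
Total energy = 565.68 kWh
Cost = 565.68 × $0.36 = $203.64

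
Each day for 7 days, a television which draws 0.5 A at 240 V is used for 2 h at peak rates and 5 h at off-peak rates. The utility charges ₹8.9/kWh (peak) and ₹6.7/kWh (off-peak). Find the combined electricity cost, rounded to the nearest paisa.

Power = 0.5 A × 240 V = 120 W = 0.12 kW
Peak energy = 0.12 kW × 2 h × 7 = 1.68 kWh
Off-peak energy = 0.12 kW × 5 h × 7 = 4.2 kWh
Cost = 1.68 × ₹8.9 + 4.2 × ₹6.7 = ₹14.952 + ₹28.14 = ₹43.09

₹43.09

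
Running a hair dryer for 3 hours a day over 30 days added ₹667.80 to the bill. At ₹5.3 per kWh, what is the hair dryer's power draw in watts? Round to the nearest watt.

Energy = ₹667.80 ÷ ₹5.3/kWh = 126 kWh
Runtime = 3 h/day × 30 days = 90 h
Power = 126 kWh ÷ 90 h = 1.4 kW = 1400 W

1400 W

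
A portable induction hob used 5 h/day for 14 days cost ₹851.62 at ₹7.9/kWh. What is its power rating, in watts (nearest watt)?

1540 W

Energy = ₹851.62 ÷ ₹7.9/kWh = 107.8 kWh
Runtime = 5 h/day × 14 days = 70 h
Power = 107.8 kWh ÷ 70 h = 1.54 kW = 1540 W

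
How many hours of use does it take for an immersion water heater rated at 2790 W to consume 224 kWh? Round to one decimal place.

Hours = 224 kWh ÷ 2.79 kW = 80.3 h

80.3 h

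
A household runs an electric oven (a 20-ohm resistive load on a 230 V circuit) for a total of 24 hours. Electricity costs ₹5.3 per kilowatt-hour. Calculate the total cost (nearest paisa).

Power = V²/R = 230²/20 = 2645 W = 2.645 kW
Energy = 2.645 kW × 24 h = 63.48 kWh
Cost = 63.48 kWh × ₹5.3/kWh = ₹336.44

₹336.44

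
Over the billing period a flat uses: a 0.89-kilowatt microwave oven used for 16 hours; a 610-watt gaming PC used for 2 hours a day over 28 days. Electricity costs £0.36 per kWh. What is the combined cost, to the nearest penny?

£17.42

microwave oven: 0.89 kW × 16 h = 14.24 kWh
gaming PC: Runtime = 2 h/day × 28 days = 56 h
gaming PC: 0.61 kW × 56 h = 34.16 kWh
Total energy = 48.4 kWh
Cost = 48.4 × £0.36 = £17.42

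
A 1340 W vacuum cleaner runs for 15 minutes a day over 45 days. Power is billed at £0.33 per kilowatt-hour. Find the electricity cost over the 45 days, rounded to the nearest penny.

£4.97

Runtime = 15 min × 45 = 675 min = 11.25 h
Energy = 1.34 kW × 11.25 h = 15.075 kWh
Cost = 15.075 kWh × £0.33/kWh = £4.97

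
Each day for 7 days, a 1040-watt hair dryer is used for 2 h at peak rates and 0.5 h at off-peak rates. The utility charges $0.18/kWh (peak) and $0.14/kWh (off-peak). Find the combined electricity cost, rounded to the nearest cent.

Peak energy = 1.04 kW × 2 h × 7 = 14.56 kWh
Off-peak energy = 1.04 kW × 0.5 h × 7 = 3.64 kWh
Cost = 14.56 × $0.18 + 3.64 × $0.14 = $2.6208 + $0.5096 = $3.13

$3.13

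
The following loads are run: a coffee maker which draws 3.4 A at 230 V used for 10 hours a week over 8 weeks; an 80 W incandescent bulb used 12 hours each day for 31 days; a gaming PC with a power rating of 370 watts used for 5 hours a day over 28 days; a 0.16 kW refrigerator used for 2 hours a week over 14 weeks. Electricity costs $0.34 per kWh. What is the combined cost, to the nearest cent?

$50.52

coffee maker: Power = 3.4 A × 230 V = 782 W = 0.782 kW
coffee maker: Runtime = 10 h/week × 8 weeks = 80 h
coffee maker: 0.782 kW × 80 h = 62.56 kWh
incandescent bulb: Runtime = 12 h/day × 31 days = 372 h
incandescent bulb: 0.08 kW × 372 h = 29.76 kWh
gaming PC: Runtime = 5 h/day × 28 days = 140 h
gaming PC: 0.37 kW × 140 h = 51.8 kWh
refrigerator: Runtime = 2 h/week × 14 weeks = 28 h
refrigerator: 0.16 kW × 28 h = 4.48 kWh
Total energy = 148.6 kWh
Cost = 148.6 × $0.34 = $50.52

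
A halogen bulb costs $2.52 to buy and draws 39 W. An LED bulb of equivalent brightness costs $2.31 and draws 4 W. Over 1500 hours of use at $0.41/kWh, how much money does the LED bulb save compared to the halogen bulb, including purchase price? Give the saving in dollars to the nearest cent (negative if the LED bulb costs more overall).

halogen bulb: $2.52 + (39/1000) kW × 1500 h × $0.41 = $2.52 + $23.985 = $26.505
LED bulb: $2.31 + (4/1000) kW × 1500 h × $0.41 = $2.31 + $2.46 = $4.77
Saving = $26.505 − $4.77 = $21.735 → $21.74

$21.74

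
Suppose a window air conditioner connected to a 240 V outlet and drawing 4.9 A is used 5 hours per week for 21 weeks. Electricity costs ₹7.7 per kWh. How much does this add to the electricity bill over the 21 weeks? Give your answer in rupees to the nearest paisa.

₹950.80

Power = 4.9 A × 240 V = 1176 W = 1.176 kW
Runtime = 5 h/week × 21 weeks = 105 h
Energy = 1.176 kW × 105 h = 123.48 kWh
Cost = 123.48 kWh × ₹7.7/kWh = ₹950.80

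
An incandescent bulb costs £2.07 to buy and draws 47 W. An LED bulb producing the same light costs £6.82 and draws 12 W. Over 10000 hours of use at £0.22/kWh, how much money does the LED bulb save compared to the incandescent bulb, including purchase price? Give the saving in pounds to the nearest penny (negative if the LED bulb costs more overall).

£72.25

incandescent bulb: £2.07 + (47/1000) kW × 10000 h × £0.22 = £2.07 + £103.4 = £105.47
LED bulb: £6.82 + (12/1000) kW × 10000 h × £0.22 = £6.82 + £26.4 = £33.22
Saving = £105.47 − £33.22 = £72.25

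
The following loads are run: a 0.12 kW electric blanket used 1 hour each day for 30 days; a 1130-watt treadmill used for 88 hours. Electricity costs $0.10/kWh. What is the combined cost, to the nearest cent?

$10.30

electric blanket: Runtime = 1 h/day × 30 days = 30 h
electric blanket: 0.12 kW × 30 h = 3.6 kWh
treadmill: 1.13 kW × 88 h = 99.44 kWh
Total energy = 103.04 kWh
Cost = 103.04 × $0.10 = $10.30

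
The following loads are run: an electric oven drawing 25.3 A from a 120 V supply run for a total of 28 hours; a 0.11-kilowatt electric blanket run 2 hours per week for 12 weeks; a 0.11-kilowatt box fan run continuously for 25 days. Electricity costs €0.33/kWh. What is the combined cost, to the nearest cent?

electric oven: Power = 25.3 A × 120 V = 3036 W = 3.036 kW
electric oven: 3.036 kW × 28 h = 85.008 kWh
electric blanket: Runtime = 2 h/week × 12 weeks = 24 h
electric blanket: 0.11 kW × 24 h = 2.64 kWh
box fan: Runtime = 24 h × 25 = 600 h
box fan: 0.11 kW × 600 h = 66 kWh
Total energy = 153.648 kWh
Cost = 153.648 × €0.33 = €50.70

€50.70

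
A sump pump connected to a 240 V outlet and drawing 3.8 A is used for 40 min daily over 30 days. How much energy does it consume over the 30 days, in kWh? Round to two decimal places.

18.24 kWh

Power = 3.8 A × 240 V = 912 W = 0.912 kW
Runtime = 40 min × 30 = 1200 min = 20 h
Energy = 0.912 kW × 20 h = 18.24 kWh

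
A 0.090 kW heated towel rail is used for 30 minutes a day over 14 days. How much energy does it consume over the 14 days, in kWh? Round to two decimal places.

0.63 kWh

Runtime = 30 min × 14 = 420 min = 7 h
Energy = 0.09 kW × 7 h = 0.63 kWh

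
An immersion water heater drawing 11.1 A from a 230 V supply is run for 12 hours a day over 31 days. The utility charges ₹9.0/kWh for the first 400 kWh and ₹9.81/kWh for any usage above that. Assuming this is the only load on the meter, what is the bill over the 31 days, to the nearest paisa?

Power = 11.1 A × 230 V = 2553 W = 2.553 kW
Runtime = 12 h/day × 31 days = 372 h
Energy = 2.553 kW × 372 h = 949.716 kWh
Tier 1 (0–400 kWh): 400 × ₹9.0 = ₹3600
Above 400 kWh: 549.716 × ₹9.81 = ₹5392.71396
Bill = ₹8992.71

₹8992.71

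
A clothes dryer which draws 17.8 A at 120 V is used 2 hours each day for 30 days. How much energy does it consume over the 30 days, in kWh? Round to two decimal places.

Power = 17.8 A × 120 V = 2136 W = 2.136 kW
Runtime = 2 h/day × 30 days = 60 h
Energy = 2.136 kW × 60 h = 128.16 kWh

128.16 kWh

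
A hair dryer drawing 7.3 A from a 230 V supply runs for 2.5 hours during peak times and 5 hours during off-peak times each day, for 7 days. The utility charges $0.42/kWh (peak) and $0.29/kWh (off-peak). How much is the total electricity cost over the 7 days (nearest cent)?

Power = 7.3 A × 230 V = 1679 W = 1.679 kW
Peak energy = 1.679 kW × 2.5 h × 7 = 29.3825 kWh
Off-peak energy = 1.679 kW × 5 h × 7 = 58.765 kWh
Cost = 29.3825 × $0.42 + 58.765 × $0.29 = $12.34065 + $17.04185 = $29.38

$29.38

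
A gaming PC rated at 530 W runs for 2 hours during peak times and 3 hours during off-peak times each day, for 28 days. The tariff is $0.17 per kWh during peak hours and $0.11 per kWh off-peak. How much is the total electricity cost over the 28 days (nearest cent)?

$9.94

Peak energy = 0.53 kW × 2 h × 28 = 29.68 kWh
Off-peak energy = 0.53 kW × 3 h × 28 = 44.52 kWh
Cost = 29.68 × $0.17 + 44.52 × $0.11 = $5.0456 + $4.8972 = $9.94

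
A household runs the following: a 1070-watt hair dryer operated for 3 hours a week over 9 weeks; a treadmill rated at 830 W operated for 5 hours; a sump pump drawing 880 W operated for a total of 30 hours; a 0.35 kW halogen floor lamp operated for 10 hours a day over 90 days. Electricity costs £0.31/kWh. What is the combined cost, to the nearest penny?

hair dryer: Runtime = 3 h/week × 9 weeks = 27 h
hair dryer: 1.07 kW × 27 h = 28.89 kWh
treadmill: 0.83 kW × 5 h = 4.15 kWh
sump pump: 0.88 kW × 30 h = 26.4 kWh
halogen floor lamp: Runtime = 10 h/day × 90 days = 900 h
halogen floor lamp: 0.35 kW × 900 h = 315 kWh
Total energy = 374.44 kWh
Cost = 374.44 × £0.31 = £116.08

£116.08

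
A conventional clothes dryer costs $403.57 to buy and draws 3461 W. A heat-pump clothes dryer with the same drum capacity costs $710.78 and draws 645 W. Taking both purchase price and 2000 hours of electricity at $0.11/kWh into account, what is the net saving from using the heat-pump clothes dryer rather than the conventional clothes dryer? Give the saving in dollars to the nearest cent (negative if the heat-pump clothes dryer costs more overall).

$312.31

conventional clothes dryer: $403.57 + (3461/1000) kW × 2000 h × $0.11 = $403.57 + $761.42 = $1164.99
heat-pump clothes dryer: $710.78 + (645/1000) kW × 2000 h × $0.11 = $710.78 + $141.9 = $852.68
Saving = $1164.99 − $852.68 = $312.31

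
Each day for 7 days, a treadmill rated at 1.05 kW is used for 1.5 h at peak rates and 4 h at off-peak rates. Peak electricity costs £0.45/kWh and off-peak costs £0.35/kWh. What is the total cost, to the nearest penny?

Peak energy = 1.05 kW × 1.5 h × 7 = 11.025 kWh
Off-peak energy = 1.05 kW × 4 h × 7 = 29.4 kWh
Cost = 11.025 × £0.45 + 29.4 × £0.35 = £4.96125 + £10.29 = £15.25

£15.25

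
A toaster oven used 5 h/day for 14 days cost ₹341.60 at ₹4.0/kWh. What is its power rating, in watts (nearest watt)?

1220 W

Energy = ₹341.60 ÷ ₹4.0/kWh = 85.4 kWh
Runtime = 5 h/day × 14 days = 70 h
Power = 85.4 kWh ÷ 70 h = 1.22 kW = 1220 W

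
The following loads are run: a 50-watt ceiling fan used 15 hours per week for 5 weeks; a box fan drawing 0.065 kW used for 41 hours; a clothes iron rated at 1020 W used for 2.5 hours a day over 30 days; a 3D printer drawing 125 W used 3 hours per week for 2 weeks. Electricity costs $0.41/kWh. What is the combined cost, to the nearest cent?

$34.30

ceiling fan: Runtime = 15 h/week × 5 weeks = 75 h
ceiling fan: 0.05 kW × 75 h = 3.75 kWh
box fan: 0.065 kW × 41 h = 2.665 kWh
clothes iron: Runtime = 2.5 h/day × 30 days = 75 h
clothes iron: 1.02 kW × 75 h = 76.5 kWh
3D printer: Runtime = 3 h/week × 2 weeks = 6 h
3D printer: 0.125 kW × 6 h = 0.75 kWh
Total energy = 83.665 kWh
Cost = 83.665 × $0.41 = $34.30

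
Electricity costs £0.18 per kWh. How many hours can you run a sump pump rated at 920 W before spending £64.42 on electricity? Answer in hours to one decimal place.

Energy available = £64.42 ÷ £0.18/kWh = 357.8889 kWh
Hours = 357.8889 kWh ÷ 0.92 kW = 389.0 h

389.0 h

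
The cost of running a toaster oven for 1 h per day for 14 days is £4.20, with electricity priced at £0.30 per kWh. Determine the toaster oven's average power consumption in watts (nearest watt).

1000 W

Energy = £4.20 ÷ £0.30/kWh = 14 kWh
Runtime = 1 h/day × 14 days = 14 h
Power = 14 kWh ÷ 14 h = 1 kW = 1000 W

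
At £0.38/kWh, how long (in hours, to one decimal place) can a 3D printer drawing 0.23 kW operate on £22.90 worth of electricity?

262.0 h

Energy available = £22.90 ÷ £0.38/kWh = 60.2632 kWh
Hours = 60.2632 kWh ÷ 0.23 kW = 262.0 h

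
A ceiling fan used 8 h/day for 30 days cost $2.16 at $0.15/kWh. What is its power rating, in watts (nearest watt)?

Energy = $2.16 ÷ $0.15/kWh = 14.4 kWh
Runtime = 8 h/day × 30 days = 240 h
Power = 14.4 kWh ÷ 240 h = 0.06 kW = 60 W

60 W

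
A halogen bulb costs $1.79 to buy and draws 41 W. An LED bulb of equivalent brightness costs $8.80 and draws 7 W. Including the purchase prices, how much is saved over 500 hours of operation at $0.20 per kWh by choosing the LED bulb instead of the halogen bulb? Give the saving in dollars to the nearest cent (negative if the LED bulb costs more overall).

-$3.61

halogen bulb: $1.79 + (41/1000) kW × 500 h × $0.20 = $1.79 + $4.1 = $5.89
LED bulb: $8.80 + (7/1000) kW × 500 h × $0.20 = $8.80 + $0.7 = $9.5
Saving = $5.89 − $9.5 = −$3.61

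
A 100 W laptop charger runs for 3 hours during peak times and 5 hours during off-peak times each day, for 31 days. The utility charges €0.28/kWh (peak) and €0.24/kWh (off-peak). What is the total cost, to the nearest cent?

€6.32

Peak energy = 0.1 kW × 3 h × 31 = 9.3 kWh
Off-peak energy = 0.1 kW × 5 h × 31 = 15.5 kWh
Cost = 9.3 × €0.28 + 15.5 × €0.24 = €2.604 + €3.72 = €6.32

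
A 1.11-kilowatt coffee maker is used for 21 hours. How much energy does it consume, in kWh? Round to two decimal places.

Energy = 1.11 kW × 21 h = 23.31 kWh

23.31 kWh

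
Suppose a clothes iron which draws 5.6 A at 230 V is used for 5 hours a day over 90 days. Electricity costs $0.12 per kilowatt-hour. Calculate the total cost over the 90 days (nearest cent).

Power = 5.6 A × 230 V = 1288 W = 1.288 kW
Runtime = 5 h/day × 90 days = 450 h
Energy = 1.288 kW × 450 h = 579.6 kWh
Cost = 579.6 kWh × $0.12/kWh = $69.55

$69.55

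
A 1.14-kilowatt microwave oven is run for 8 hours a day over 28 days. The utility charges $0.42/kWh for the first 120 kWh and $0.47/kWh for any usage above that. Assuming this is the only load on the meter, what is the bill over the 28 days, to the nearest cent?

$114.02

Runtime = 8 h/day × 28 days = 224 h
Energy = 1.14 kW × 224 h = 255.36 kWh
Tier 1 (0–120 kWh): 120 × $0.42 = $50.4
Above 120 kWh: 135.36 × $0.47 = $63.6192
Bill = $114.02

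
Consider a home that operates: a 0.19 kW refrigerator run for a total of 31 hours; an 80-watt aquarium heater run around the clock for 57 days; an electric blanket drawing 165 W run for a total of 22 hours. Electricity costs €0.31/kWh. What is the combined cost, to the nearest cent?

refrigerator: 0.19 kW × 31 h = 5.89 kWh
aquarium heater: Runtime = 24 h × 57 = 1368 h
aquarium heater: 0.08 kW × 1368 h = 109.44 kWh
electric blanket: 0.165 kW × 22 h = 3.63 kWh
Total energy = 118.96 kWh
Cost = 118.96 × €0.31 = €36.88

€36.88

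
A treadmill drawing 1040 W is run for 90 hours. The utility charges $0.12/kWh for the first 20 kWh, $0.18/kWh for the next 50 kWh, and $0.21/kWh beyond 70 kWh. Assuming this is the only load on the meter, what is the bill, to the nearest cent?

Energy = 1.04 kW × 90 h = 93.6 kWh
Tier 1 (0–20 kWh): 20 × $0.12 = $2.4
Tier 2 (20–70 kWh): 50 × $0.18 = $9
Above 70 kWh: 23.6 × $0.21 = $4.956
Bill = $16.36

$16.36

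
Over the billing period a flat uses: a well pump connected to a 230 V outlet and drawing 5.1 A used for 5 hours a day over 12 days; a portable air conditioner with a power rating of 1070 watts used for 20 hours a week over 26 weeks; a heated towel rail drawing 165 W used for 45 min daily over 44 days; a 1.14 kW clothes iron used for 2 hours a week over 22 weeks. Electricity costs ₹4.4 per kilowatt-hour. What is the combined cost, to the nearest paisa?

well pump: Power = 5.1 A × 230 V = 1173 W = 1.173 kW
well pump: Runtime = 5 h/day × 12 days = 60 h
well pump: 1.173 kW × 60 h = 70.38 kWh
portable air conditioner: Runtime = 20 h/week × 26 weeks = 520 h
portable air conditioner: 1.07 kW × 520 h = 556.4 kWh
heated towel rail: Runtime = 45 min × 44 = 1980 min = 33 h
heated towel rail: 0.165 kW × 33 h = 5.445 kWh
clothes iron: Runtime = 2 h/week × 22 weeks = 44 h
clothes iron: 1.14 kW × 44 h = 50.16 kWh
Total energy = 682.385 kWh
Cost = 682.385 × ₹4.4 = ₹3002.49

₹3002.49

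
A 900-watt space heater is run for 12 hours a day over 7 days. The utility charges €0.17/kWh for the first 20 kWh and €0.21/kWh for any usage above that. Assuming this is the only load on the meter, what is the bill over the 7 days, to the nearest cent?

€15.08

Runtime = 12 h/day × 7 days = 84 h
Energy = 0.9 kW × 84 h = 75.6 kWh
Tier 1 (0–20 kWh): 20 × €0.17 = €3.4
Above 20 kWh: 55.6 × €0.21 = €11.676
Bill = €15.08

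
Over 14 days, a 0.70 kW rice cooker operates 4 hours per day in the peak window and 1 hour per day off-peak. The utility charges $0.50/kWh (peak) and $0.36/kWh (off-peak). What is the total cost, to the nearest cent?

Peak energy = 0.7 kW × 4 h × 14 = 39.2 kWh
Off-peak energy = 0.7 kW × 1 h × 14 = 9.8 kWh
Cost = 39.2 × $0.50 + 9.8 × $0.36 = $19.6 + $3.528 = $23.13

$23.13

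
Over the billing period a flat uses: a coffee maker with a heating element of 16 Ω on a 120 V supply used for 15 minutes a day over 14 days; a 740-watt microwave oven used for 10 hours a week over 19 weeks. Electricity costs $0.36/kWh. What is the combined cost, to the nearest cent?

$51.75

coffee maker: Power = V²/R = 120²/16 = 900 W = 0.9 kW
coffee maker: Runtime = 15 min × 14 = 210 min = 3.5 h
coffee maker: 0.9 kW × 3.5 h = 3.15 kWh
microwave oven: Runtime = 10 h/week × 19 weeks = 190 h
microwave oven: 0.74 kW × 190 h = 140.6 kWh
Total energy = 143.75 kWh
Cost = 143.75 × $0.36 = $51.75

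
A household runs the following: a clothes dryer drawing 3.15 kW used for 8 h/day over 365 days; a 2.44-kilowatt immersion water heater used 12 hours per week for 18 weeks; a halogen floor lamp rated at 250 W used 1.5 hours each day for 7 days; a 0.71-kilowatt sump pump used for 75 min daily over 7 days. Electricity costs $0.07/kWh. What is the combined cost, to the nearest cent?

clothes dryer: Runtime = 8 h/day × 365 days = 2920 h
clothes dryer: 3.15 kW × 2920 h = 9198 kWh
immersion water heater: Runtime = 12 h/week × 18 weeks = 216 h
immersion water heater: 2.44 kW × 216 h = 527.04 kWh
halogen floor lamp: Runtime = 1.5 h/day × 7 days = 10.5 h
halogen floor lamp: 0.25 kW × 10.5 h = 2.625 kWh
sump pump: Runtime = 75 min × 7 = 525 min = 8.75 h
sump pump: 0.71 kW × 8.75 h = 6.2125 kWh
Total energy = 9733.8775 kWh
Cost = 9733.8775 × $0.07 = $681.37

$681.37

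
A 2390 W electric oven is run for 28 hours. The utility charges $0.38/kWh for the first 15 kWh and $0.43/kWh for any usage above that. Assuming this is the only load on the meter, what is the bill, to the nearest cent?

$28.03

Energy = 2.39 kW × 28 h = 66.92 kWh
Tier 1 (0–15 kWh): 15 × $0.38 = $5.7
Above 15 kWh: 51.92 × $0.43 = $22.3256
Bill = $28.03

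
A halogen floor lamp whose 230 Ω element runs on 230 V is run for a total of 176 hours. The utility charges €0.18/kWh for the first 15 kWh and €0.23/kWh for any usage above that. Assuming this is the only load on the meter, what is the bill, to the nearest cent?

Power = V²/R = 230²/230 = 230 W = 0.23 kW
Energy = 0.23 kW × 176 h = 40.48 kWh
Tier 1 (0–15 kWh): 15 × €0.18 = €2.7
Above 15 kWh: 25.48 × €0.23 = €5.8604
Bill = €8.56

€8.56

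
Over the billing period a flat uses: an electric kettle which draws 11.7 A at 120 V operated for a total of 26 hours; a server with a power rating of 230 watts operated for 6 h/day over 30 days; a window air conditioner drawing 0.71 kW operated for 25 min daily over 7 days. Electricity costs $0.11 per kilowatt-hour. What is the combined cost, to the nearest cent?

electric kettle: Power = 11.7 A × 120 V = 1404 W = 1.404 kW
electric kettle: 1.404 kW × 26 h = 36.504 kWh
server: Runtime = 6 h/day × 30 days = 180 h
server: 0.23 kW × 180 h = 41.4 kWh
window air conditioner: Runtime = 25 min × 7 = 175 min = 2.916666… h
window air conditioner: 0.71 kW × 2.916666… h = 2.070833… kWh
Total energy = 79.974833… kWh
Cost = 79.974833… × $0.11 = $8.80

$8.80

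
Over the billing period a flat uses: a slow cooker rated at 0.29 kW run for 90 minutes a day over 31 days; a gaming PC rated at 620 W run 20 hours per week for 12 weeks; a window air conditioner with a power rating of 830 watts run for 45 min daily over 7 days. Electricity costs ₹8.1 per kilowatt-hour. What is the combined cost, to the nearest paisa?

slow cooker: Runtime = 90 min × 31 = 2790 min = 46.5 h
slow cooker: 0.29 kW × 46.5 h = 13.485 kWh
gaming PC: Runtime = 20 h/week × 12 weeks = 240 h
gaming PC: 0.62 kW × 240 h = 148.8 kWh
window air conditioner: Runtime = 45 min × 7 = 315 min = 5.25 h
window air conditioner: 0.83 kW × 5.25 h = 4.3575 kWh
Total energy = 166.6425 kWh
Cost = 166.6425 × ₹8.1 = ₹1349.80

₹1349.80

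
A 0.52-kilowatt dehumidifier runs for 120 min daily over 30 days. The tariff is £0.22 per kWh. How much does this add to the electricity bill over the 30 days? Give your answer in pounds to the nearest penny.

£6.86

Runtime = 120 min × 30 = 3600 min = 60 h
Energy = 0.52 kW × 60 h = 31.2 kWh
Cost = 31.2 kWh × £0.22/kWh = £6.86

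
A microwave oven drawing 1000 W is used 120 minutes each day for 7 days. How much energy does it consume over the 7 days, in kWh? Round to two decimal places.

14.00 kWh

Runtime = 120 min × 7 = 840 min = 14 h
Energy = 1 kW × 14 h = 14 kWh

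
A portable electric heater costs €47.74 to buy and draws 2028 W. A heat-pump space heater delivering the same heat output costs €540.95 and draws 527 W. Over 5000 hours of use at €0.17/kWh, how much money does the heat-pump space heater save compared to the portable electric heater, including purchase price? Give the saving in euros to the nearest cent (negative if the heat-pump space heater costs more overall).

€782.64

portable electric heater: €47.74 + (2028/1000) kW × 5000 h × €0.17 = €47.74 + €1723.8 = €1771.54
heat-pump space heater: €540.95 + (527/1000) kW × 5000 h × €0.17 = €540.95 + €447.95 = €988.9
Saving = €1771.54 − €988.9 = €782.64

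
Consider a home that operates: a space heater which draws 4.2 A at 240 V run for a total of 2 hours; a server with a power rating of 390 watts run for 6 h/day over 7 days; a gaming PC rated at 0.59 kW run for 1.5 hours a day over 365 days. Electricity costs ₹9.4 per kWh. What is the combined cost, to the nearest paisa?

₹3209.36

space heater: Power = 4.2 A × 240 V = 1008 W = 1.008 kW
space heater: 1.008 kW × 2 h = 2.016 kWh
server: Runtime = 6 h/day × 7 days = 42 h
server: 0.39 kW × 42 h = 16.38 kWh
gaming PC: Runtime = 1.5 h/day × 365 days = 547.5 h
gaming PC: 0.59 kW × 547.5 h = 323.025 kWh
Total energy = 341.421 kWh
Cost = 341.421 × ₹9.4 = ₹3209.36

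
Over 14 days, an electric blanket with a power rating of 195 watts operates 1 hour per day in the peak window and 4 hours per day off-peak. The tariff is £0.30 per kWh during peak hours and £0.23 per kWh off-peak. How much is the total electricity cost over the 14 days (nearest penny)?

Peak energy = 0.195 kW × 1 h × 14 = 2.73 kWh
Off-peak energy = 0.195 kW × 4 h × 14 = 10.92 kWh
Cost = 2.73 × £0.30 + 10.92 × £0.23 = £0.819 + £2.5116 = £3.33

£3.33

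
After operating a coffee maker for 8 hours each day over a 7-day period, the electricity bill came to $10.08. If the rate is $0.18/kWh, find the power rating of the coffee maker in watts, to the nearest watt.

1000 W

Energy = $10.08 ÷ $0.18/kWh = 56 kWh
Runtime = 8 h/day × 7 days = 56 h
Power = 56 kWh ÷ 56 h = 1 kW = 1000 W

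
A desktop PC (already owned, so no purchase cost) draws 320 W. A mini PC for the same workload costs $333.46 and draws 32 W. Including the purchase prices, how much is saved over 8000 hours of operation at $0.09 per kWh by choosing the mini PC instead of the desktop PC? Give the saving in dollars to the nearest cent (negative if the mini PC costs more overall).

desktop PC: $0.00 + (320/1000) kW × 8000 h × $0.09 = $0.00 + $230.4 = $230.4
mini PC: $333.46 + (32/1000) kW × 8000 h × $0.09 = $333.46 + $23.04 = $356.5
Saving = $230.4 − $356.5 = −$126.1

-$126.10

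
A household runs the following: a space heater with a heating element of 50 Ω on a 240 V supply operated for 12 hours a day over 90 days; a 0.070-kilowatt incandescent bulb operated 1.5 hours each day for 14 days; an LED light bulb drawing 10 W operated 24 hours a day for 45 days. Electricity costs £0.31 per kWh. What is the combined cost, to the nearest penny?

space heater: Power = V²/R = 240²/50 = 1152 W = 1.152 kW
space heater: Runtime = 12 h/day × 90 days = 1080 h
space heater: 1.152 kW × 1080 h = 1244.16 kWh
incandescent bulb: Runtime = 1.5 h/day × 14 days = 21 h
incandescent bulb: 0.07 kW × 21 h = 1.47 kWh
LED light bulb: Runtime = 24 h × 45 = 1080 h
LED light bulb: 0.01 kW × 1080 h = 10.8 kWh
Total energy = 1256.43 kWh
Cost = 1256.43 × £0.31 = £389.49

£389.49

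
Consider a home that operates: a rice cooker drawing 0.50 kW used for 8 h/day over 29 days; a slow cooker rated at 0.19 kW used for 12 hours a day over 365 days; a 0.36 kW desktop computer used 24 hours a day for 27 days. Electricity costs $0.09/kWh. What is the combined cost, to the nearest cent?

$106.33

rice cooker: Runtime = 8 h/day × 29 days = 232 h
rice cooker: 0.5 kW × 232 h = 116 kWh
slow cooker: Runtime = 12 h/day × 365 days = 4380 h
slow cooker: 0.19 kW × 4380 h = 832.2 kWh
desktop computer: Runtime = 24 h × 27 = 648 h
desktop computer: 0.36 kW × 648 h = 233.28 kWh
Total energy = 1181.48 kWh
Cost = 1181.48 × $0.09 = $106.33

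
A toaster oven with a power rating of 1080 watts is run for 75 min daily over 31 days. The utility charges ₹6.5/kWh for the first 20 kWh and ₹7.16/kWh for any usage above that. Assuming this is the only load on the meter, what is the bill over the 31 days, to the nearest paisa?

₹286.45

Runtime = 75 min × 31 = 2325 min = 38.75 h
Energy = 1.08 kW × 38.75 h = 41.85 kWh
Tier 1 (0–20 kWh): 20 × ₹6.5 = ₹130
Above 20 kWh: 21.85 × ₹7.16 = ₹156.446
Bill = ₹286.45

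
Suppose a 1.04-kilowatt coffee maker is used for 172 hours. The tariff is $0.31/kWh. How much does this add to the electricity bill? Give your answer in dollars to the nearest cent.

Energy = 1.04 kW × 172 h = 178.88 kWh
Cost = 178.88 kWh × $0.31/kWh = $55.45

$55.45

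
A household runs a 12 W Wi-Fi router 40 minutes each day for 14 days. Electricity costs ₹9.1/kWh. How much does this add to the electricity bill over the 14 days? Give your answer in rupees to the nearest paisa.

₹1.02

Runtime = 40 min × 14 = 560 min = 9.333333… h
Energy = 0.012 kW × 9.333333… h = 0.112 kWh
Cost = 0.112 kWh × ₹9.1/kWh = ₹1.02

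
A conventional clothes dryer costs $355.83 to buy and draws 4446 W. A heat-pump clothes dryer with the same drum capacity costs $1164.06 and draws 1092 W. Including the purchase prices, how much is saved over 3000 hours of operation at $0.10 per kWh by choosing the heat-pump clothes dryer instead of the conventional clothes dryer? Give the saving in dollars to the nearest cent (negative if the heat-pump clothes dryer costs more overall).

$197.97

conventional clothes dryer: $355.83 + (4446/1000) kW × 3000 h × $0.10 = $355.83 + $1333.8 = $1689.63
heat-pump clothes dryer: $1164.06 + (1092/1000) kW × 3000 h × $0.10 = $1164.06 + $327.6 = $1491.66
Saving = $1689.63 − $1491.66 = $197.97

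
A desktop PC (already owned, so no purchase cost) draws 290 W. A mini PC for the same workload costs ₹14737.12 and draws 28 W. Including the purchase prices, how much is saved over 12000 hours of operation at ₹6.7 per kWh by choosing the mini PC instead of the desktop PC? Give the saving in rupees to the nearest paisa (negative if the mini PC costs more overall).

desktop PC: ₹0.00 + (290/1000) kW × 12000 h × ₹6.7 = ₹0.00 + ₹23316 = ₹23316
mini PC: ₹14737.12 + (28/1000) kW × 12000 h × ₹6.7 = ₹14737.12 + ₹2251.2 = ₹16988.32
Saving = ₹23316 − ₹16988.32 = ₹6327.68

₹6327.68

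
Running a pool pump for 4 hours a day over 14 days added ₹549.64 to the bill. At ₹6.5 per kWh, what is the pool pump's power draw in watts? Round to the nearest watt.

1510 W

Energy = ₹549.64 ÷ ₹6.5/kWh = 84.56 kWh
Runtime = 4 h/day × 14 days = 56 h
Power = 84.56 kWh ÷ 56 h = 1.51 kW = 1510 W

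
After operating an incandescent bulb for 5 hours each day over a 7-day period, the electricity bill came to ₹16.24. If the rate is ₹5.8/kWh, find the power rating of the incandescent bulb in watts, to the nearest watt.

80 W

Energy = ₹16.24 ÷ ₹5.8/kWh = 2.8 kWh
Runtime = 5 h/day × 7 days = 35 h
Power = 2.8 kWh ÷ 35 h = 0.08 kW = 80 W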